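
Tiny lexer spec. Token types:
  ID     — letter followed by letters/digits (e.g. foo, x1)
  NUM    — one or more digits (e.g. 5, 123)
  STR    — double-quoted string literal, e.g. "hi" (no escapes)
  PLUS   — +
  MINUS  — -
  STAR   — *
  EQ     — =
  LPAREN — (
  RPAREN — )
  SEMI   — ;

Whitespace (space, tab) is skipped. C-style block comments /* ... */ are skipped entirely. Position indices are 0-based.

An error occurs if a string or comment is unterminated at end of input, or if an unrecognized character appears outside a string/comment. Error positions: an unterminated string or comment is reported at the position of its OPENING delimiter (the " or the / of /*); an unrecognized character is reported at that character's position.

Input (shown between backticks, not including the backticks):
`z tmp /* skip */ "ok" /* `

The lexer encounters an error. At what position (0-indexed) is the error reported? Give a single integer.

Answer: 22

Derivation:
pos=0: emit ID 'z' (now at pos=1)
pos=2: emit ID 'tmp' (now at pos=5)
pos=6: enter COMMENT mode (saw '/*')
exit COMMENT mode (now at pos=16)
pos=17: enter STRING mode
pos=17: emit STR "ok" (now at pos=21)
pos=22: enter COMMENT mode (saw '/*')
pos=22: ERROR — unterminated comment (reached EOF)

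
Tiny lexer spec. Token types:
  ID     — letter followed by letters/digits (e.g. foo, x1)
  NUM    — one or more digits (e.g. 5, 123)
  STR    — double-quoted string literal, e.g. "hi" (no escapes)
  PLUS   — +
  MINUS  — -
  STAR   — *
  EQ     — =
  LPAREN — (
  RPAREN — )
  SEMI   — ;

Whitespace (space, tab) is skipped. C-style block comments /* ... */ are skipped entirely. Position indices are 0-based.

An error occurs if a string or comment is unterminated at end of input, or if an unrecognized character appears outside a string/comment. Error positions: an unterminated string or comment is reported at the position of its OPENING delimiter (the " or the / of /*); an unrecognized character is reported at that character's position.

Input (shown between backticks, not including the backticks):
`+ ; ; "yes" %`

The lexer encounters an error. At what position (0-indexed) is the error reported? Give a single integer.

pos=0: emit PLUS '+'
pos=2: emit SEMI ';'
pos=4: emit SEMI ';'
pos=6: enter STRING mode
pos=6: emit STR "yes" (now at pos=11)
pos=12: ERROR — unrecognized char '%'

Answer: 12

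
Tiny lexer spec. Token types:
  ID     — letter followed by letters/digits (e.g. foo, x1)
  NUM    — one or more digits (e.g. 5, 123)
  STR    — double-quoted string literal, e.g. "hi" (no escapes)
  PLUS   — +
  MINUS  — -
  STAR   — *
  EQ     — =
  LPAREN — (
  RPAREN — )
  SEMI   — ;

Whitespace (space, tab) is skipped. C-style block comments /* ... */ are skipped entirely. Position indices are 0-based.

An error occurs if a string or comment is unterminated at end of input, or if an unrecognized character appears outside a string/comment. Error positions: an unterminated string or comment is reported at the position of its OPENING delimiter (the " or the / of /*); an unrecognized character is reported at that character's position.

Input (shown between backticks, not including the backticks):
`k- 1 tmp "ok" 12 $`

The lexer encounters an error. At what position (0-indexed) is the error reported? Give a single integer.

pos=0: emit ID 'k' (now at pos=1)
pos=1: emit MINUS '-'
pos=3: emit NUM '1' (now at pos=4)
pos=5: emit ID 'tmp' (now at pos=8)
pos=9: enter STRING mode
pos=9: emit STR "ok" (now at pos=13)
pos=14: emit NUM '12' (now at pos=16)
pos=17: ERROR — unrecognized char '$'

Answer: 17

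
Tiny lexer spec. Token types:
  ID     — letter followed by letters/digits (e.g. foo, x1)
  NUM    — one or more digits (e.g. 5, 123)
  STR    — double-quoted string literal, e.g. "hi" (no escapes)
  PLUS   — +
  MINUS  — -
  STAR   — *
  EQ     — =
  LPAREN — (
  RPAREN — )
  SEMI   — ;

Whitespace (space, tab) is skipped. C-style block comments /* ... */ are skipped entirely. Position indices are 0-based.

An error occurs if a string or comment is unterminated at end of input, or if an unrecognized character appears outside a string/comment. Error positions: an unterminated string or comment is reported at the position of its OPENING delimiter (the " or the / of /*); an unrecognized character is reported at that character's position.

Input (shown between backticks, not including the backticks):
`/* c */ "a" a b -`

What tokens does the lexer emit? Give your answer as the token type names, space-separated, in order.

pos=0: enter COMMENT mode (saw '/*')
exit COMMENT mode (now at pos=7)
pos=8: enter STRING mode
pos=8: emit STR "a" (now at pos=11)
pos=12: emit ID 'a' (now at pos=13)
pos=14: emit ID 'b' (now at pos=15)
pos=16: emit MINUS '-'
DONE. 4 tokens: [STR, ID, ID, MINUS]

Answer: STR ID ID MINUS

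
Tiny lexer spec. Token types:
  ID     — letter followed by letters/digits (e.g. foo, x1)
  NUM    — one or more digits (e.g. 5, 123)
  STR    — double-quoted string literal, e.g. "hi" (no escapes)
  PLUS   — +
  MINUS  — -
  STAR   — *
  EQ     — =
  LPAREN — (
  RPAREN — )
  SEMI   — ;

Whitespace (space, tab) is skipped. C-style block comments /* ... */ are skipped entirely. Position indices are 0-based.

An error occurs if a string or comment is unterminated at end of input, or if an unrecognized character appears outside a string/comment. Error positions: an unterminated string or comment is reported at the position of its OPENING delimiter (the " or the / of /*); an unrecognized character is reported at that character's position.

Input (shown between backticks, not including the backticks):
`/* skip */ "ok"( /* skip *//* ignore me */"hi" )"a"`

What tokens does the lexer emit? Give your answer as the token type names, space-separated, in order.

pos=0: enter COMMENT mode (saw '/*')
exit COMMENT mode (now at pos=10)
pos=11: enter STRING mode
pos=11: emit STR "ok" (now at pos=15)
pos=15: emit LPAREN '('
pos=17: enter COMMENT mode (saw '/*')
exit COMMENT mode (now at pos=27)
pos=27: enter COMMENT mode (saw '/*')
exit COMMENT mode (now at pos=42)
pos=42: enter STRING mode
pos=42: emit STR "hi" (now at pos=46)
pos=47: emit RPAREN ')'
pos=48: enter STRING mode
pos=48: emit STR "a" (now at pos=51)
DONE. 5 tokens: [STR, LPAREN, STR, RPAREN, STR]

Answer: STR LPAREN STR RPAREN STR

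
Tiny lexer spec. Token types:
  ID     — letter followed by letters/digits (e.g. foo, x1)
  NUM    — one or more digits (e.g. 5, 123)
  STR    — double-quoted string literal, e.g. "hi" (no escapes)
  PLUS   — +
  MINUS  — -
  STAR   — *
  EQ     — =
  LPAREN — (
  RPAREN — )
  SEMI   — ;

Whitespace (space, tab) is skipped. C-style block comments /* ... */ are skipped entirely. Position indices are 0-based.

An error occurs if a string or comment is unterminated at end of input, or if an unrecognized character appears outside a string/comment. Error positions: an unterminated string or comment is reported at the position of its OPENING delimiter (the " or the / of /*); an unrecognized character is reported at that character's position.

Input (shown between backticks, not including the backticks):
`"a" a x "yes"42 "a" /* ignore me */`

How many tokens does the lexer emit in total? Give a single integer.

Answer: 6

Derivation:
pos=0: enter STRING mode
pos=0: emit STR "a" (now at pos=3)
pos=4: emit ID 'a' (now at pos=5)
pos=6: emit ID 'x' (now at pos=7)
pos=8: enter STRING mode
pos=8: emit STR "yes" (now at pos=13)
pos=13: emit NUM '42' (now at pos=15)
pos=16: enter STRING mode
pos=16: emit STR "a" (now at pos=19)
pos=20: enter COMMENT mode (saw '/*')
exit COMMENT mode (now at pos=35)
DONE. 6 tokens: [STR, ID, ID, STR, NUM, STR]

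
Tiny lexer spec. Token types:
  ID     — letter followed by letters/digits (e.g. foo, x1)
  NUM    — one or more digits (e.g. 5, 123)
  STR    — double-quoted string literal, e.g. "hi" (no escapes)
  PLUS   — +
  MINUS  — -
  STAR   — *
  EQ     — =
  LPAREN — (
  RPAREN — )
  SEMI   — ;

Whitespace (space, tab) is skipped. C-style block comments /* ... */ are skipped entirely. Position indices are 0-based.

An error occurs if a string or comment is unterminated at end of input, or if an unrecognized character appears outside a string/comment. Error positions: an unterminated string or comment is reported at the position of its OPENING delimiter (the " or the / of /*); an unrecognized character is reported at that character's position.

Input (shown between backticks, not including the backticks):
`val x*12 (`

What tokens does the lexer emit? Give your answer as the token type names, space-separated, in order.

pos=0: emit ID 'val' (now at pos=3)
pos=4: emit ID 'x' (now at pos=5)
pos=5: emit STAR '*'
pos=6: emit NUM '12' (now at pos=8)
pos=9: emit LPAREN '('
DONE. 5 tokens: [ID, ID, STAR, NUM, LPAREN]

Answer: ID ID STAR NUM LPAREN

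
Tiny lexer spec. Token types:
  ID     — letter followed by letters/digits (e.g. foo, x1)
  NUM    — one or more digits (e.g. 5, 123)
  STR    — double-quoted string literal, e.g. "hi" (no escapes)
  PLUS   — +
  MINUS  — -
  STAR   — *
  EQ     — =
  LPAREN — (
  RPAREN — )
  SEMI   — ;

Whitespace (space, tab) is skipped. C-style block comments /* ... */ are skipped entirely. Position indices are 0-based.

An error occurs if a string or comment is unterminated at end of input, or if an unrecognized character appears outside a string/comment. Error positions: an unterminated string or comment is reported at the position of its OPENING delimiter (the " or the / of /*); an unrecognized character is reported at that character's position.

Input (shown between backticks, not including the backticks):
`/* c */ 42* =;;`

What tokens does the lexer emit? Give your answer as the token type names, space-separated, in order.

Answer: NUM STAR EQ SEMI SEMI

Derivation:
pos=0: enter COMMENT mode (saw '/*')
exit COMMENT mode (now at pos=7)
pos=8: emit NUM '42' (now at pos=10)
pos=10: emit STAR '*'
pos=12: emit EQ '='
pos=13: emit SEMI ';'
pos=14: emit SEMI ';'
DONE. 5 tokens: [NUM, STAR, EQ, SEMI, SEMI]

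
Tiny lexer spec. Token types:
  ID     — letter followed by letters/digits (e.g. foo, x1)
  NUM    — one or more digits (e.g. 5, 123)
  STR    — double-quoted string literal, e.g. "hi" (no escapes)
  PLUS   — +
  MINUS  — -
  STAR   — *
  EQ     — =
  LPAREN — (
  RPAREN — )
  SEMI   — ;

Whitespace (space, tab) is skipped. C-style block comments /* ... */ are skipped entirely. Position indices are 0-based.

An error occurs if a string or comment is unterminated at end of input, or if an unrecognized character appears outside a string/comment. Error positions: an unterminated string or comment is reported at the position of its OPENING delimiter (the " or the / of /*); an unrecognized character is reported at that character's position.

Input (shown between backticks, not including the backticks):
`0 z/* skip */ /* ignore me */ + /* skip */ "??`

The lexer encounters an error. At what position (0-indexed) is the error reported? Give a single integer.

Answer: 43

Derivation:
pos=0: emit NUM '0' (now at pos=1)
pos=2: emit ID 'z' (now at pos=3)
pos=3: enter COMMENT mode (saw '/*')
exit COMMENT mode (now at pos=13)
pos=14: enter COMMENT mode (saw '/*')
exit COMMENT mode (now at pos=29)
pos=30: emit PLUS '+'
pos=32: enter COMMENT mode (saw '/*')
exit COMMENT mode (now at pos=42)
pos=43: enter STRING mode
pos=43: ERROR — unterminated string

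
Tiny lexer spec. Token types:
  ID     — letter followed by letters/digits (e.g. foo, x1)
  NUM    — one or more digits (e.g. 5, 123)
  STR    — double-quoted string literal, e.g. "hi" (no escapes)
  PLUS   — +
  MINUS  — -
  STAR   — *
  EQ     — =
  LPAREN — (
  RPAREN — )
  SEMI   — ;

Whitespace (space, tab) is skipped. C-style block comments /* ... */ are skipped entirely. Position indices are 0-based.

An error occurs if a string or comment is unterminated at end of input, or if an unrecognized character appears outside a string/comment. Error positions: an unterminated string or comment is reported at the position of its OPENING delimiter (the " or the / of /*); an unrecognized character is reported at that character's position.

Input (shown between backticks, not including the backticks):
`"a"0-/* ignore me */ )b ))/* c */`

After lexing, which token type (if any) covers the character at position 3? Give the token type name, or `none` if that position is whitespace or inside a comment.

Answer: NUM

Derivation:
pos=0: enter STRING mode
pos=0: emit STR "a" (now at pos=3)
pos=3: emit NUM '0' (now at pos=4)
pos=4: emit MINUS '-'
pos=5: enter COMMENT mode (saw '/*')
exit COMMENT mode (now at pos=20)
pos=21: emit RPAREN ')'
pos=22: emit ID 'b' (now at pos=23)
pos=24: emit RPAREN ')'
pos=25: emit RPAREN ')'
pos=26: enter COMMENT mode (saw '/*')
exit COMMENT mode (now at pos=33)
DONE. 7 tokens: [STR, NUM, MINUS, RPAREN, ID, RPAREN, RPAREN]
Position 3: char is '0' -> NUM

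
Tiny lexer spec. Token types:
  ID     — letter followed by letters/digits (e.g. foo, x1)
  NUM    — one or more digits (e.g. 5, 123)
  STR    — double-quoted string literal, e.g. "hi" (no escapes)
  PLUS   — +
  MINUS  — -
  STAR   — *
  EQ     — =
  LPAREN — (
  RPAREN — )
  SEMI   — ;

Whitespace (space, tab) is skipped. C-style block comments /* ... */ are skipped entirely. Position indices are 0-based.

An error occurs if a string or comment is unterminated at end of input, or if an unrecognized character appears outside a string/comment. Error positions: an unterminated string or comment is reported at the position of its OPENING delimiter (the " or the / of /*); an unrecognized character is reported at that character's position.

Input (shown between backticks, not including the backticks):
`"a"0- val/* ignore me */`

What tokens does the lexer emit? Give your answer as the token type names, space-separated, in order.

pos=0: enter STRING mode
pos=0: emit STR "a" (now at pos=3)
pos=3: emit NUM '0' (now at pos=4)
pos=4: emit MINUS '-'
pos=6: emit ID 'val' (now at pos=9)
pos=9: enter COMMENT mode (saw '/*')
exit COMMENT mode (now at pos=24)
DONE. 4 tokens: [STR, NUM, MINUS, ID]

Answer: STR NUM MINUS ID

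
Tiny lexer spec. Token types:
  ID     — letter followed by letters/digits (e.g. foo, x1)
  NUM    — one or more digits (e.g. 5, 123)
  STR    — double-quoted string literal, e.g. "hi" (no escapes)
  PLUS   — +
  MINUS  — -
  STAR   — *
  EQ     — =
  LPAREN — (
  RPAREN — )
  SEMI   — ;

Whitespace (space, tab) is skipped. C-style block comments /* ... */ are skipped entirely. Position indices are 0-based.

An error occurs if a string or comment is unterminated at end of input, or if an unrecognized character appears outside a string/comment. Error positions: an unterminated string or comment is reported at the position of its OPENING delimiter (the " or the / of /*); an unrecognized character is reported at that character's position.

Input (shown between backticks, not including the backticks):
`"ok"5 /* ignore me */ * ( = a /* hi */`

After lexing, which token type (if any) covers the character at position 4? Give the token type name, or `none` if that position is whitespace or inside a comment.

pos=0: enter STRING mode
pos=0: emit STR "ok" (now at pos=4)
pos=4: emit NUM '5' (now at pos=5)
pos=6: enter COMMENT mode (saw '/*')
exit COMMENT mode (now at pos=21)
pos=22: emit STAR '*'
pos=24: emit LPAREN '('
pos=26: emit EQ '='
pos=28: emit ID 'a' (now at pos=29)
pos=30: enter COMMENT mode (saw '/*')
exit COMMENT mode (now at pos=38)
DONE. 6 tokens: [STR, NUM, STAR, LPAREN, EQ, ID]
Position 4: char is '5' -> NUM

Answer: NUM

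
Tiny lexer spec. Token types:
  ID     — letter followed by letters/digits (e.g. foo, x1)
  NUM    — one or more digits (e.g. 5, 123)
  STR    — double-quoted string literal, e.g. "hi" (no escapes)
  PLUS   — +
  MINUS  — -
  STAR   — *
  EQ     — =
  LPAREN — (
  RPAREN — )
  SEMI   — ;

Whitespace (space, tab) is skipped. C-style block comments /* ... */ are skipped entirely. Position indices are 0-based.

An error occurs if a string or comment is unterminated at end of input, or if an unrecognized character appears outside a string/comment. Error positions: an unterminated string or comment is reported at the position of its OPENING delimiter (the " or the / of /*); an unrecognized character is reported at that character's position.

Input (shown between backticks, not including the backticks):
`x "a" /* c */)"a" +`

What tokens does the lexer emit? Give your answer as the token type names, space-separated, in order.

pos=0: emit ID 'x' (now at pos=1)
pos=2: enter STRING mode
pos=2: emit STR "a" (now at pos=5)
pos=6: enter COMMENT mode (saw '/*')
exit COMMENT mode (now at pos=13)
pos=13: emit RPAREN ')'
pos=14: enter STRING mode
pos=14: emit STR "a" (now at pos=17)
pos=18: emit PLUS '+'
DONE. 5 tokens: [ID, STR, RPAREN, STR, PLUS]

Answer: ID STR RPAREN STR PLUS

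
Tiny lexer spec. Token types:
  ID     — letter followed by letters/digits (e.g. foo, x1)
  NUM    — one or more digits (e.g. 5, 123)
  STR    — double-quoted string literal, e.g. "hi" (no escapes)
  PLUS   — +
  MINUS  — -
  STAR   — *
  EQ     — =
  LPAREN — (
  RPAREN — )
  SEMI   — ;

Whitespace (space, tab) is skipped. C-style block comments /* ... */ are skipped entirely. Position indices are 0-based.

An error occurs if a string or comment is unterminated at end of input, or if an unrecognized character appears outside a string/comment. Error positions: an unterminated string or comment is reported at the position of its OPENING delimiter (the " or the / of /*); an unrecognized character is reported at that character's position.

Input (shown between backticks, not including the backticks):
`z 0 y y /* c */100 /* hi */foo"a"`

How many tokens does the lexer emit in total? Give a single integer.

Answer: 7

Derivation:
pos=0: emit ID 'z' (now at pos=1)
pos=2: emit NUM '0' (now at pos=3)
pos=4: emit ID 'y' (now at pos=5)
pos=6: emit ID 'y' (now at pos=7)
pos=8: enter COMMENT mode (saw '/*')
exit COMMENT mode (now at pos=15)
pos=15: emit NUM '100' (now at pos=18)
pos=19: enter COMMENT mode (saw '/*')
exit COMMENT mode (now at pos=27)
pos=27: emit ID 'foo' (now at pos=30)
pos=30: enter STRING mode
pos=30: emit STR "a" (now at pos=33)
DONE. 7 tokens: [ID, NUM, ID, ID, NUM, ID, STR]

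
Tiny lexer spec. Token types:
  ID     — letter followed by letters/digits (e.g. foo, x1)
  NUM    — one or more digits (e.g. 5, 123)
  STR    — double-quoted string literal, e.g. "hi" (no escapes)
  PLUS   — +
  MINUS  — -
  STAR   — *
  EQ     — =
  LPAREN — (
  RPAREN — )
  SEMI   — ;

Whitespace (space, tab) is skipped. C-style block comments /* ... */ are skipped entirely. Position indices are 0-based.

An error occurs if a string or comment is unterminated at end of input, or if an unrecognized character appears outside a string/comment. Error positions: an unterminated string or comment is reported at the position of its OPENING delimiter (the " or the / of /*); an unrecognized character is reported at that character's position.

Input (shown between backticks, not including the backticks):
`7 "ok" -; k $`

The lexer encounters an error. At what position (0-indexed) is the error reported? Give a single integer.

Answer: 12

Derivation:
pos=0: emit NUM '7' (now at pos=1)
pos=2: enter STRING mode
pos=2: emit STR "ok" (now at pos=6)
pos=7: emit MINUS '-'
pos=8: emit SEMI ';'
pos=10: emit ID 'k' (now at pos=11)
pos=12: ERROR — unrecognized char '$'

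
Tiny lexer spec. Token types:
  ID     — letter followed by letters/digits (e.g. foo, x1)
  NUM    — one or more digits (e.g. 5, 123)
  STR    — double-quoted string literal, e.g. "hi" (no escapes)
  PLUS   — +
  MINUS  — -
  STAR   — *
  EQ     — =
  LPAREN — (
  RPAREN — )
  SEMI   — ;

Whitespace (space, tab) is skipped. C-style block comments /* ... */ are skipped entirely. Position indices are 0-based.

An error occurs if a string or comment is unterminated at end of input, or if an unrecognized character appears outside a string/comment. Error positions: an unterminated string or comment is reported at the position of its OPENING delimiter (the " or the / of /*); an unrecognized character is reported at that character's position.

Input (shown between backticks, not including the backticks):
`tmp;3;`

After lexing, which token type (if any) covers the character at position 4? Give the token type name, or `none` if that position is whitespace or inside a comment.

pos=0: emit ID 'tmp' (now at pos=3)
pos=3: emit SEMI ';'
pos=4: emit NUM '3' (now at pos=5)
pos=5: emit SEMI ';'
DONE. 4 tokens: [ID, SEMI, NUM, SEMI]
Position 4: char is '3' -> NUM

Answer: NUM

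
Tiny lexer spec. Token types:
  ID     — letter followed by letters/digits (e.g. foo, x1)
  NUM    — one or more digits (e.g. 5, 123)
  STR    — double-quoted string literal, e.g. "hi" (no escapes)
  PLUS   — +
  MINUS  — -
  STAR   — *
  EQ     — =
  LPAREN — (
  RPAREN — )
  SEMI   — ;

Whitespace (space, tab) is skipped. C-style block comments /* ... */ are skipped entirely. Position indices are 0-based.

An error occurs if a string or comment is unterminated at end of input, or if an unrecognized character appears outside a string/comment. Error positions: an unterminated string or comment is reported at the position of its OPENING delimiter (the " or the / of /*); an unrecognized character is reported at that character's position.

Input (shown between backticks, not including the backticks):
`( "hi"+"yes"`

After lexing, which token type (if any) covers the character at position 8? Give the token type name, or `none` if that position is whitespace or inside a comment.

Answer: STR

Derivation:
pos=0: emit LPAREN '('
pos=2: enter STRING mode
pos=2: emit STR "hi" (now at pos=6)
pos=6: emit PLUS '+'
pos=7: enter STRING mode
pos=7: emit STR "yes" (now at pos=12)
DONE. 4 tokens: [LPAREN, STR, PLUS, STR]
Position 8: char is 'y' -> STR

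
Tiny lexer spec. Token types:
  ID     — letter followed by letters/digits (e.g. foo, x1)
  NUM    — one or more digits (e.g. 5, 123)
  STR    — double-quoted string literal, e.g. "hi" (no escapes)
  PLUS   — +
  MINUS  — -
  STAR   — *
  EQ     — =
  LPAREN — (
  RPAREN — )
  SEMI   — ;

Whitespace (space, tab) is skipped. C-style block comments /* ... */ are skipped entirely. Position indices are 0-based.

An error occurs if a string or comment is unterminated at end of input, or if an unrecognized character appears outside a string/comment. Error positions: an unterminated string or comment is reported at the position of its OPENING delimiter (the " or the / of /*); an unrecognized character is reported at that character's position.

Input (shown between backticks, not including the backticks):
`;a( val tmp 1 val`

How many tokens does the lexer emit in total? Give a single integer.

Answer: 7

Derivation:
pos=0: emit SEMI ';'
pos=1: emit ID 'a' (now at pos=2)
pos=2: emit LPAREN '('
pos=4: emit ID 'val' (now at pos=7)
pos=8: emit ID 'tmp' (now at pos=11)
pos=12: emit NUM '1' (now at pos=13)
pos=14: emit ID 'val' (now at pos=17)
DONE. 7 tokens: [SEMI, ID, LPAREN, ID, ID, NUM, ID]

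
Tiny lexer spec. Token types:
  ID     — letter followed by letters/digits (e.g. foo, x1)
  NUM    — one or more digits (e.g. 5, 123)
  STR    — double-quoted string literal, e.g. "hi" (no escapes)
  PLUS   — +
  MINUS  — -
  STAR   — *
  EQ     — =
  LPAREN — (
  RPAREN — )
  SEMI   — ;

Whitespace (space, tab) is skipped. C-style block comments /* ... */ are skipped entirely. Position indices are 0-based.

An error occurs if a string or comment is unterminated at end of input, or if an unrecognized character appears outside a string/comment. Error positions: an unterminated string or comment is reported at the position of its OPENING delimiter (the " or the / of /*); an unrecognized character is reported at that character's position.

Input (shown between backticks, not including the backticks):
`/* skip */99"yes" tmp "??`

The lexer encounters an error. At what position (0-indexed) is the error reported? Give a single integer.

Answer: 22

Derivation:
pos=0: enter COMMENT mode (saw '/*')
exit COMMENT mode (now at pos=10)
pos=10: emit NUM '99' (now at pos=12)
pos=12: enter STRING mode
pos=12: emit STR "yes" (now at pos=17)
pos=18: emit ID 'tmp' (now at pos=21)
pos=22: enter STRING mode
pos=22: ERROR — unterminated string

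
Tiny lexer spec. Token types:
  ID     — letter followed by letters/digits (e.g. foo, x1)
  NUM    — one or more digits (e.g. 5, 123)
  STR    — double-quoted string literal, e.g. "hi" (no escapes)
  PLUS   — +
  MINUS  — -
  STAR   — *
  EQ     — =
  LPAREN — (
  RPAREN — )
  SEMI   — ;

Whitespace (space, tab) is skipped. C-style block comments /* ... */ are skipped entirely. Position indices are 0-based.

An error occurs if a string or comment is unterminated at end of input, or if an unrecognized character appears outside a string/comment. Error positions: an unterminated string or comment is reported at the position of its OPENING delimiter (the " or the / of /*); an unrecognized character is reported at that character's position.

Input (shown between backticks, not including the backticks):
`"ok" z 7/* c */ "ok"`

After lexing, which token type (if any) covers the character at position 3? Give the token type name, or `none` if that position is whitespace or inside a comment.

Answer: STR

Derivation:
pos=0: enter STRING mode
pos=0: emit STR "ok" (now at pos=4)
pos=5: emit ID 'z' (now at pos=6)
pos=7: emit NUM '7' (now at pos=8)
pos=8: enter COMMENT mode (saw '/*')
exit COMMENT mode (now at pos=15)
pos=16: enter STRING mode
pos=16: emit STR "ok" (now at pos=20)
DONE. 4 tokens: [STR, ID, NUM, STR]
Position 3: char is '"' -> STR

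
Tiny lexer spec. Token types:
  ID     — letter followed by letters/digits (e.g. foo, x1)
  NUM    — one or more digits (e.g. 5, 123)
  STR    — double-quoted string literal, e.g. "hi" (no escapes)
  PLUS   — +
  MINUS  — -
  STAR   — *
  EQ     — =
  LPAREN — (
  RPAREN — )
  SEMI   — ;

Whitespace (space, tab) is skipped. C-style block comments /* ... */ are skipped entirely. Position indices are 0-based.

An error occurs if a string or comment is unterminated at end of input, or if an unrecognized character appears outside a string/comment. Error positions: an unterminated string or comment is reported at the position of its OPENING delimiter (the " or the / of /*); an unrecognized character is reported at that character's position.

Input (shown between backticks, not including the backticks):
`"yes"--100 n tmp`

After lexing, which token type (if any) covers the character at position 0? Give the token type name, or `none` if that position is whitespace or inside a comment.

Answer: STR

Derivation:
pos=0: enter STRING mode
pos=0: emit STR "yes" (now at pos=5)
pos=5: emit MINUS '-'
pos=6: emit MINUS '-'
pos=7: emit NUM '100' (now at pos=10)
pos=11: emit ID 'n' (now at pos=12)
pos=13: emit ID 'tmp' (now at pos=16)
DONE. 6 tokens: [STR, MINUS, MINUS, NUM, ID, ID]
Position 0: char is '"' -> STR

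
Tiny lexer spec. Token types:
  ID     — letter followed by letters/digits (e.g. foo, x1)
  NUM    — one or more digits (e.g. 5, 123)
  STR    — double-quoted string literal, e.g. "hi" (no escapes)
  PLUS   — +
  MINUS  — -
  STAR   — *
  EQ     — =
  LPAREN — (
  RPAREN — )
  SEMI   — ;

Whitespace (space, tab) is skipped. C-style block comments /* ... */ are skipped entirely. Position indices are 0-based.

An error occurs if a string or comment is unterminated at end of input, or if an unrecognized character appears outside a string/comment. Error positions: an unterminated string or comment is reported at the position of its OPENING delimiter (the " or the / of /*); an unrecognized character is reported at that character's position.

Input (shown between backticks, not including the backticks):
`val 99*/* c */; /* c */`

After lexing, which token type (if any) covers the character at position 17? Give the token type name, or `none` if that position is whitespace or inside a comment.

pos=0: emit ID 'val' (now at pos=3)
pos=4: emit NUM '99' (now at pos=6)
pos=6: emit STAR '*'
pos=7: enter COMMENT mode (saw '/*')
exit COMMENT mode (now at pos=14)
pos=14: emit SEMI ';'
pos=16: enter COMMENT mode (saw '/*')
exit COMMENT mode (now at pos=23)
DONE. 4 tokens: [ID, NUM, STAR, SEMI]
Position 17: char is '*' -> none

Answer: none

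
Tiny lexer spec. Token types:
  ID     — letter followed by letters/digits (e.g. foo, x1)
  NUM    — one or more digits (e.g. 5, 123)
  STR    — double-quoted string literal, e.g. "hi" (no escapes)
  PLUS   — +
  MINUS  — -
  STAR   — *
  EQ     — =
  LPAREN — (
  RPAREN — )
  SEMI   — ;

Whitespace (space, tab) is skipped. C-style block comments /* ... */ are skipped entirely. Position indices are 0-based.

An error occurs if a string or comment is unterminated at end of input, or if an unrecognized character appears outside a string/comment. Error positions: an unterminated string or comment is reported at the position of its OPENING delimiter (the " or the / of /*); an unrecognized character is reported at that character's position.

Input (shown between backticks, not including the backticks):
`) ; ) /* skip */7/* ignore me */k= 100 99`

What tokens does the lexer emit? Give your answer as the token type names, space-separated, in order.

pos=0: emit RPAREN ')'
pos=2: emit SEMI ';'
pos=4: emit RPAREN ')'
pos=6: enter COMMENT mode (saw '/*')
exit COMMENT mode (now at pos=16)
pos=16: emit NUM '7' (now at pos=17)
pos=17: enter COMMENT mode (saw '/*')
exit COMMENT mode (now at pos=32)
pos=32: emit ID 'k' (now at pos=33)
pos=33: emit EQ '='
pos=35: emit NUM '100' (now at pos=38)
pos=39: emit NUM '99' (now at pos=41)
DONE. 8 tokens: [RPAREN, SEMI, RPAREN, NUM, ID, EQ, NUM, NUM]

Answer: RPAREN SEMI RPAREN NUM ID EQ NUM NUM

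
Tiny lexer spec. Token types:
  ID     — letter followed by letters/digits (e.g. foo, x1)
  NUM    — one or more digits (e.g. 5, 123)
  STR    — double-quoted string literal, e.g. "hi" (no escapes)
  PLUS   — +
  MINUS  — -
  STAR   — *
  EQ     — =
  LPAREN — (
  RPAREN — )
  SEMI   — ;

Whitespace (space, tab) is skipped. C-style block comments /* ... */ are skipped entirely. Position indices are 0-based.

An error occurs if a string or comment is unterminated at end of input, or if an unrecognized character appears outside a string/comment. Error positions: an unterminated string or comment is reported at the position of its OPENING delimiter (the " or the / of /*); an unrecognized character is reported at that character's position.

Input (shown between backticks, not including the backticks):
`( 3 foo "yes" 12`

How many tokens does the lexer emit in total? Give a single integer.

Answer: 5

Derivation:
pos=0: emit LPAREN '('
pos=2: emit NUM '3' (now at pos=3)
pos=4: emit ID 'foo' (now at pos=7)
pos=8: enter STRING mode
pos=8: emit STR "yes" (now at pos=13)
pos=14: emit NUM '12' (now at pos=16)
DONE. 5 tokens: [LPAREN, NUM, ID, STR, NUM]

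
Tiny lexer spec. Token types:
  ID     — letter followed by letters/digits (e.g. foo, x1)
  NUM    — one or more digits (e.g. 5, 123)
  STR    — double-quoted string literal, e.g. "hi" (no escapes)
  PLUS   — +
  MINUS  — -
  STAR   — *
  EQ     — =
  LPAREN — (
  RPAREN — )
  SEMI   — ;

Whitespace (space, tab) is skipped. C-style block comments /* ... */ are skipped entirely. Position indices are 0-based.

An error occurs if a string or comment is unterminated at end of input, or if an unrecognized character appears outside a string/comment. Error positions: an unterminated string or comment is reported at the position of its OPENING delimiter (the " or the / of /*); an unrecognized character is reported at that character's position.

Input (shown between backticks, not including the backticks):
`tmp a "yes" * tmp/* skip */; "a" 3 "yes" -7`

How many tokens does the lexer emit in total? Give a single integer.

Answer: 11

Derivation:
pos=0: emit ID 'tmp' (now at pos=3)
pos=4: emit ID 'a' (now at pos=5)
pos=6: enter STRING mode
pos=6: emit STR "yes" (now at pos=11)
pos=12: emit STAR '*'
pos=14: emit ID 'tmp' (now at pos=17)
pos=17: enter COMMENT mode (saw '/*')
exit COMMENT mode (now at pos=27)
pos=27: emit SEMI ';'
pos=29: enter STRING mode
pos=29: emit STR "a" (now at pos=32)
pos=33: emit NUM '3' (now at pos=34)
pos=35: enter STRING mode
pos=35: emit STR "yes" (now at pos=40)
pos=41: emit MINUS '-'
pos=42: emit NUM '7' (now at pos=43)
DONE. 11 tokens: [ID, ID, STR, STAR, ID, SEMI, STR, NUM, STR, MINUS, NUM]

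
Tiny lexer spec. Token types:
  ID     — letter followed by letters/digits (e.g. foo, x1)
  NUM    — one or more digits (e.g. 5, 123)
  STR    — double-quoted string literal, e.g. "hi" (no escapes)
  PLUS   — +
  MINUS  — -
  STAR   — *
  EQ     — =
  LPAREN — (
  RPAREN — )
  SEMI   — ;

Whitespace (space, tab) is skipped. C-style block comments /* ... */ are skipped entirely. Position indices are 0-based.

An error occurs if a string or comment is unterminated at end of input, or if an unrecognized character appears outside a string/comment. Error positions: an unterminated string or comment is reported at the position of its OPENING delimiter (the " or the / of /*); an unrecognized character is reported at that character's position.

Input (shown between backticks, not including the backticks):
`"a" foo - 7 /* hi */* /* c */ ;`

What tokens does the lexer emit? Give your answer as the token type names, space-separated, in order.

pos=0: enter STRING mode
pos=0: emit STR "a" (now at pos=3)
pos=4: emit ID 'foo' (now at pos=7)
pos=8: emit MINUS '-'
pos=10: emit NUM '7' (now at pos=11)
pos=12: enter COMMENT mode (saw '/*')
exit COMMENT mode (now at pos=20)
pos=20: emit STAR '*'
pos=22: enter COMMENT mode (saw '/*')
exit COMMENT mode (now at pos=29)
pos=30: emit SEMI ';'
DONE. 6 tokens: [STR, ID, MINUS, NUM, STAR, SEMI]

Answer: STR ID MINUS NUM STAR SEMI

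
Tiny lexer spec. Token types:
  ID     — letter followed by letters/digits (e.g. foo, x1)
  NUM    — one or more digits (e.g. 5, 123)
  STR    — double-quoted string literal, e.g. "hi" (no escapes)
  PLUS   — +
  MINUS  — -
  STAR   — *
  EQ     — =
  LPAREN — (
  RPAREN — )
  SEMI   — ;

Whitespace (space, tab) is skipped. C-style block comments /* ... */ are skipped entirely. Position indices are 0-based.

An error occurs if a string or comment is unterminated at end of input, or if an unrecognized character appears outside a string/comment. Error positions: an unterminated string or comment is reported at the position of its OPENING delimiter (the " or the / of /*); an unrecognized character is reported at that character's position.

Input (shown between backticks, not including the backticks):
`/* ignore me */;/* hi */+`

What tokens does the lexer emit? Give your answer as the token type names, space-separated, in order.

Answer: SEMI PLUS

Derivation:
pos=0: enter COMMENT mode (saw '/*')
exit COMMENT mode (now at pos=15)
pos=15: emit SEMI ';'
pos=16: enter COMMENT mode (saw '/*')
exit COMMENT mode (now at pos=24)
pos=24: emit PLUS '+'
DONE. 2 tokens: [SEMI, PLUS]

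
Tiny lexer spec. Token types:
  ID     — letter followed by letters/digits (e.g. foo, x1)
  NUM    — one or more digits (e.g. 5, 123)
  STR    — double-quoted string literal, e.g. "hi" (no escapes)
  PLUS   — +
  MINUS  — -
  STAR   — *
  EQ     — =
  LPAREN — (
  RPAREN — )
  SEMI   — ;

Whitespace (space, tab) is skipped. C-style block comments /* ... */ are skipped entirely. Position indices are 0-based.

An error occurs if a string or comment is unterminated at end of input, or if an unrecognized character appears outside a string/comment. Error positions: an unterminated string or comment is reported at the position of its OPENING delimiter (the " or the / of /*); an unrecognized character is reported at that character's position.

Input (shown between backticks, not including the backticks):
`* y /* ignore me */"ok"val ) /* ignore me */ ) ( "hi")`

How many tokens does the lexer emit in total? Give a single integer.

pos=0: emit STAR '*'
pos=2: emit ID 'y' (now at pos=3)
pos=4: enter COMMENT mode (saw '/*')
exit COMMENT mode (now at pos=19)
pos=19: enter STRING mode
pos=19: emit STR "ok" (now at pos=23)
pos=23: emit ID 'val' (now at pos=26)
pos=27: emit RPAREN ')'
pos=29: enter COMMENT mode (saw '/*')
exit COMMENT mode (now at pos=44)
pos=45: emit RPAREN ')'
pos=47: emit LPAREN '('
pos=49: enter STRING mode
pos=49: emit STR "hi" (now at pos=53)
pos=53: emit RPAREN ')'
DONE. 9 tokens: [STAR, ID, STR, ID, RPAREN, RPAREN, LPAREN, STR, RPAREN]

Answer: 9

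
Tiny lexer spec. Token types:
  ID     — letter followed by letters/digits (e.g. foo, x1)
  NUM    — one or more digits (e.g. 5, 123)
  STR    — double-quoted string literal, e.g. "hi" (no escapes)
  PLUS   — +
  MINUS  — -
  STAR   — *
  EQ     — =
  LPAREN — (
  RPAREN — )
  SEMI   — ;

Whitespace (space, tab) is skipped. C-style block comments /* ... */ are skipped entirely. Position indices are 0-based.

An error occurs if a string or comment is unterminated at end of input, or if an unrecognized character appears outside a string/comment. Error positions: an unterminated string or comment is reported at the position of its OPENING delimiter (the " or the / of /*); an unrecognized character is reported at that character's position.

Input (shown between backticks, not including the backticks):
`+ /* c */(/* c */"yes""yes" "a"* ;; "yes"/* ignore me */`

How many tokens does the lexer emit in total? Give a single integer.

Answer: 9

Derivation:
pos=0: emit PLUS '+'
pos=2: enter COMMENT mode (saw '/*')
exit COMMENT mode (now at pos=9)
pos=9: emit LPAREN '('
pos=10: enter COMMENT mode (saw '/*')
exit COMMENT mode (now at pos=17)
pos=17: enter STRING mode
pos=17: emit STR "yes" (now at pos=22)
pos=22: enter STRING mode
pos=22: emit STR "yes" (now at pos=27)
pos=28: enter STRING mode
pos=28: emit STR "a" (now at pos=31)
pos=31: emit STAR '*'
pos=33: emit SEMI ';'
pos=34: emit SEMI ';'
pos=36: enter STRING mode
pos=36: emit STR "yes" (now at pos=41)
pos=41: enter COMMENT mode (saw '/*')
exit COMMENT mode (now at pos=56)
DONE. 9 tokens: [PLUS, LPAREN, STR, STR, STR, STAR, SEMI, SEMI, STR]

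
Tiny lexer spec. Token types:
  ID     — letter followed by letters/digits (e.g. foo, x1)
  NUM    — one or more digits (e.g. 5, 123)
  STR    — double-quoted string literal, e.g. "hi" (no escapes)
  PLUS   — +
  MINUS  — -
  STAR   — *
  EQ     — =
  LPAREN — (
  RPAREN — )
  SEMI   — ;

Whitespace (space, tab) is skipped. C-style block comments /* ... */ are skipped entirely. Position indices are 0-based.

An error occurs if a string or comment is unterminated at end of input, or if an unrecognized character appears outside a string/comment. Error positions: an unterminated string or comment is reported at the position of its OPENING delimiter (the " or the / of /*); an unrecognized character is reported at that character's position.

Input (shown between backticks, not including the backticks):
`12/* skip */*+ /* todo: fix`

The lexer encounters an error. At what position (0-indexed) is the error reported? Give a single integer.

pos=0: emit NUM '12' (now at pos=2)
pos=2: enter COMMENT mode (saw '/*')
exit COMMENT mode (now at pos=12)
pos=12: emit STAR '*'
pos=13: emit PLUS '+'
pos=15: enter COMMENT mode (saw '/*')
pos=15: ERROR — unterminated comment (reached EOF)

Answer: 15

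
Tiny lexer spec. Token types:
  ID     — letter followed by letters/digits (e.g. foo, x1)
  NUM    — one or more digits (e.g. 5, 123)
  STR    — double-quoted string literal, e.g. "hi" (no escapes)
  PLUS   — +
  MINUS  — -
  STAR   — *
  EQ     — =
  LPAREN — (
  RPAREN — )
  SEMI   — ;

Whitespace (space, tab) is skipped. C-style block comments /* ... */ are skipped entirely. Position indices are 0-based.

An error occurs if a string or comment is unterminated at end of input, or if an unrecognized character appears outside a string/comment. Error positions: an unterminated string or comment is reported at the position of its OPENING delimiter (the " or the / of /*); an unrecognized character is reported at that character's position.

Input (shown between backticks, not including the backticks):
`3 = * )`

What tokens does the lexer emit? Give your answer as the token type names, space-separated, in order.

Answer: NUM EQ STAR RPAREN

Derivation:
pos=0: emit NUM '3' (now at pos=1)
pos=2: emit EQ '='
pos=4: emit STAR '*'
pos=6: emit RPAREN ')'
DONE. 4 tokens: [NUM, EQ, STAR, RPAREN]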